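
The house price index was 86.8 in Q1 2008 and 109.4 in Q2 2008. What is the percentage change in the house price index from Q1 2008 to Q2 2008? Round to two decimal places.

26.04%

Change = (109.4 − 86.8) / 86.8 × 100
       = 22.6 / 86.8 × 100 = 26.0369%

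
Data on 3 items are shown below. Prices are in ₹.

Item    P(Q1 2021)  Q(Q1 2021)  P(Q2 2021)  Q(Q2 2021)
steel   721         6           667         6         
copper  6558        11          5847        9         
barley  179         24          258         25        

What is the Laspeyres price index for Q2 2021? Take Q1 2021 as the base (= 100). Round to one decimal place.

92.3

Laspeyres price index uses base-period quantities as weights.
ΣP(Q2 2021)·Q(Q1 2021) = 667×6 + 5847×11 + 258×24 = 4002 + 64317 + 6192 = 74511
ΣP(Q1 2021)·Q(Q1 2021) = 721×6 + 6558×11 + 179×24 = 4326 + 72138 + 4296 = 80760
Index = 74511 / 80760 × 100 = 92.2623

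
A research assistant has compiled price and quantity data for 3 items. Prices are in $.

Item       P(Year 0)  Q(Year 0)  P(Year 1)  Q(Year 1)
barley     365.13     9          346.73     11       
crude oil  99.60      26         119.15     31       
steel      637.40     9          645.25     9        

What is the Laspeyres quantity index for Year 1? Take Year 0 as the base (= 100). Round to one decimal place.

Laspeyres quantity index uses base-period prices as weights.
ΣP(Year 0)·Q(Year 1) = 365.13×11 + 99.60×31 + 637.40×9 = 4016.43 + 3087.6 + 5736.6 = 12840.63
ΣP(Year 0)·Q(Year 0) = 365.13×9 + 99.60×26 + 637.40×9 = 3286.17 + 2589.6 + 5736.6 = 11612.37
Index = 12840.63 / 11612.37 × 100 = 110.5772

110.6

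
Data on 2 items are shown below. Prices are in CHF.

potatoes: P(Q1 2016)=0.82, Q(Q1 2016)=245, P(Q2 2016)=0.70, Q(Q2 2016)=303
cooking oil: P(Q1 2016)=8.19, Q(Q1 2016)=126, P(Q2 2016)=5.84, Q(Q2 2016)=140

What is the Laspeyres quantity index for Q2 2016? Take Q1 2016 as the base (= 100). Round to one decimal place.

Laspeyres quantity index uses base-period prices as weights.
ΣP(Q1 2016)·Q(Q2 2016) = 0.82×303 + 8.19×140 = 248.46 + 1146.6 = 1395.06
ΣP(Q1 2016)·Q(Q1 2016) = 0.82×245 + 8.19×126 = 200.9 + 1031.94 = 1232.84
Index = 1395.06 / 1232.84 × 100 = 113.1582

113.2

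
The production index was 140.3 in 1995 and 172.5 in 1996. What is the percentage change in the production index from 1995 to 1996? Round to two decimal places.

Change = (172.5 − 140.3) / 140.3 × 100
       = 32.2 / 140.3 × 100 = 22.9508%

22.95%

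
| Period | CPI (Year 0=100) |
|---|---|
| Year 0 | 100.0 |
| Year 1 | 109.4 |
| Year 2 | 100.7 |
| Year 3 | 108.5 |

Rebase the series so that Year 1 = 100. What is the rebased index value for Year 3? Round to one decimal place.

99.2

Rebased(Year 3) = 108.5 / 109.4 × 100 = 99.1773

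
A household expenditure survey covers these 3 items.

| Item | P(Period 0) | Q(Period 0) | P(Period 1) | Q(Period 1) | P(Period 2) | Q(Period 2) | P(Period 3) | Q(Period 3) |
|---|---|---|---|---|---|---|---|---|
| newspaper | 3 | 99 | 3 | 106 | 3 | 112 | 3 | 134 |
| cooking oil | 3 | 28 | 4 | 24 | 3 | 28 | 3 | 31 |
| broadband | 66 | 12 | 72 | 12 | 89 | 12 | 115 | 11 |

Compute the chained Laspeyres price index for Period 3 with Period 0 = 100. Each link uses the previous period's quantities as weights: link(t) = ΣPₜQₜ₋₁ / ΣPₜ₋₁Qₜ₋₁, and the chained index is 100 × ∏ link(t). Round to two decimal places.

Link Period 0→Period 1:
ΣP(Period 1)Q(Period 0) = 3×99 + 4×28 + 72×12 = 297 + 112 + 864 = 1273
ΣP(Period 0)Q(Period 0) = 3×99 + 3×28 + 66×12 = 297 + 84 + 792 = 1173
link = 1273/1173 = 1.085251
Link Period 1→Period 2:
ΣP(Period 2)Q(Period 1) = 3×106 + 3×24 + 89×12 = 318 + 72 + 1068 = 1458
ΣP(Period 1)Q(Period 1) = 3×106 + 4×24 + 72×12 = 318 + 96 + 864 = 1278
link = 1458/1278 = 1.140845
Link Period 2→Period 3:
ΣP(Period 3)Q(Period 2) = 3×112 + 3×28 + 115×12 = 336 + 84 + 1380 = 1800
ΣP(Period 2)Q(Period 2) = 3×112 + 3×28 + 89×12 = 336 + 84 + 1068 = 1488
link = 1800/1488 = 1.209677
Chained index = 100 × 1.085251 × 1.140845 × 1.209677 = 149.7706

149.77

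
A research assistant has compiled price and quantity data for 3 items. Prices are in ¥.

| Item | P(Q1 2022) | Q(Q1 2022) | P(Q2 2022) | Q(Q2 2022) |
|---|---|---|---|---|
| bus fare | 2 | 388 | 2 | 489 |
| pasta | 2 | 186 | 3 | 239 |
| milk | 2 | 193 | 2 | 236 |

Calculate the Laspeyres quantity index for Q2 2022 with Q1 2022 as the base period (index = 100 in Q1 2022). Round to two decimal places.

Laspeyres quantity index uses base-period prices as weights.
ΣP(Q1 2022)·Q(Q2 2022) = 2×489 + 2×239 + 2×236 = 978 + 478 + 472 = 1928
ΣP(Q1 2022)·Q(Q1 2022) = 2×388 + 2×186 + 2×193 = 776 + 372 + 386 = 1534
Index = 1928 / 1534 × 100 = 125.6845

125.68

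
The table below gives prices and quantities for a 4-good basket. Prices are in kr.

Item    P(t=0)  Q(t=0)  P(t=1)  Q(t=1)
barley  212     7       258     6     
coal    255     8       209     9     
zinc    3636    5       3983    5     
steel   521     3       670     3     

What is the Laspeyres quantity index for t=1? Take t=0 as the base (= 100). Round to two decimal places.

100.18

Laspeyres quantity index uses base-period prices as weights.
ΣP(t=0)·Q(t=1) = 212×6 + 255×9 + 3636×5 + 521×3 = 1272 + 2295 + 18180 + 1563 = 23310
ΣP(t=0)·Q(t=0) = 212×7 + 255×8 + 3636×5 + 521×3 = 1484 + 2040 + 18180 + 1563 = 23267
Index = 23310 / 23267 × 100 = 100.1848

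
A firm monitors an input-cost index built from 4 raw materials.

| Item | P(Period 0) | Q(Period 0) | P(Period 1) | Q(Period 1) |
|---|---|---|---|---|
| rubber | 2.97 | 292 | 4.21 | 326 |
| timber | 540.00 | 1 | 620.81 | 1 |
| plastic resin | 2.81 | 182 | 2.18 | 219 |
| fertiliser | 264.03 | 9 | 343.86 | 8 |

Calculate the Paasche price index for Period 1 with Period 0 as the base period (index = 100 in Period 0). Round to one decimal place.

123.3

Paasche price index uses current-period quantities as weights.
ΣP(Period 1)·Q(Period 1) = 4.21×326 + 620.81×1 + 2.18×219 + 343.86×8 = 1372.46 + 620.81 + 477.42 + 2750.88 = 5221.57
ΣP(Period 0)·Q(Period 1) = 2.97×326 + 540.00×1 + 2.81×219 + 264.03×8 = 968.22 + 540 + 615.39 + 2112.24 = 4235.85
Index = 5221.57 / 4235.85 × 100 = 123.2709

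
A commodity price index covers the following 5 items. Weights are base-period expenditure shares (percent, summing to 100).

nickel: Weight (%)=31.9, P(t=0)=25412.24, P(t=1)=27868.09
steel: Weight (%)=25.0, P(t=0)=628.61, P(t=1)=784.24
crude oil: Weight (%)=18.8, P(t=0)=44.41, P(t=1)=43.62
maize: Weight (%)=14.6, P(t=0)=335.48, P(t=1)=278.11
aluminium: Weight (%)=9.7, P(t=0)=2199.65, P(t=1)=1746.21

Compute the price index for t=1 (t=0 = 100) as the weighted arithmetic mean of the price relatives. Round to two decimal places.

104.44

nickel: 31.9 × (27868.09/25412.24) = 31.9 × 1.096640 = 34.9828
steel: 25.0 × (784.24/628.61) = 25.0 × 1.247578 = 31.1894
crude oil: 18.8 × (43.62/44.41) = 18.8 × 0.982211 = 18.4656
maize: 14.6 × (278.11/335.48) = 14.6 × 0.828991 = 12.1033
aluminium: 9.7 × (1746.21/2199.65) = 9.7 × 0.793858 = 7.7004
Index = Σ wᵢ·(p₁ᵢ/p₀ᵢ) = 34.9828 + 31.1894 + 18.4656 + 12.1033 + 7.7004 = 104.4415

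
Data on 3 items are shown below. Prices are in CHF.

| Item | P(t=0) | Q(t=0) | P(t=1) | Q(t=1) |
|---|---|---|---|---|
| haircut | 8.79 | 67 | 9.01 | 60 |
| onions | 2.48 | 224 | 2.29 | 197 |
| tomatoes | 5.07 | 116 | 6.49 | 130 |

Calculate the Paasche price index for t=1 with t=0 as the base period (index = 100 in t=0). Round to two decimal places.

109.57

Paasche price index uses current-period quantities as weights.
ΣP(t=1)·Q(t=1) = 9.01×60 + 2.29×197 + 6.49×130 = 540.6 + 451.13 + 843.7 = 1835.43
ΣP(t=0)·Q(t=1) = 8.79×60 + 2.48×197 + 5.07×130 = 527.4 + 488.56 + 659.1 = 1675.06
Index = 1835.43 / 1675.06 × 100 = 109.5740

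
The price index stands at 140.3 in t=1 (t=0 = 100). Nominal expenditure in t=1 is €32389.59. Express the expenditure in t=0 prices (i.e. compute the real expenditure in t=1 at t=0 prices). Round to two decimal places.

Real = Nominal ÷ (Index/100) = 32389.59 ÷ (140.3/100)
     = 32389.59 ÷ 1.403 = 23085.9515

23085.95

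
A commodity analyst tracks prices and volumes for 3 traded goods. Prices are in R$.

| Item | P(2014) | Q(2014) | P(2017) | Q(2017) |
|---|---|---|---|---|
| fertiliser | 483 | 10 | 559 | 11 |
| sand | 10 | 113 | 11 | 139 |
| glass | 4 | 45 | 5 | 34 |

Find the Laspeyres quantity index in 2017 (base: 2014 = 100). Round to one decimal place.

Laspeyres quantity index uses base-period prices as weights.
ΣP(2014)·Q(2017) = 483×11 + 10×139 + 4×34 = 5313 + 1390 + 136 = 6839
ΣP(2014)·Q(2014) = 483×10 + 10×113 + 4×45 = 4830 + 1130 + 180 = 6140
Index = 6839 / 6140 × 100 = 111.3844

111.4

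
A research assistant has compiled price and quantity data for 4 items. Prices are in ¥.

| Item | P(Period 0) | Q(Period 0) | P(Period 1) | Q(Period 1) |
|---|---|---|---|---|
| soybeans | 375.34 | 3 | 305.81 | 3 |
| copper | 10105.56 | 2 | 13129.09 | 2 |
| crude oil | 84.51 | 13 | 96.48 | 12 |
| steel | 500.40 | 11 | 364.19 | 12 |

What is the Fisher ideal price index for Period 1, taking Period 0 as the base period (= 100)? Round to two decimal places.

115.71

Laspeyres component (base-period weights):
ΣP(Period 1)Q(Period 0) = 305.81×3 + 13129.09×2 + 96.48×13 + 364.19×11 = 917.43 + 26258.18 + 1254.24 + 4006.09 = 32435.94
ΣP(Period 0)Q(Period 0) = 375.34×3 + 10105.56×2 + 84.51×13 + 500.40×11 = 1126.02 + 20211.12 + 1098.63 + 5504.4 = 27940.17
L = 32435.94 / 27940.17 × 100 = 116.0907
Paasche component (current-period weights):
ΣP(Period 1)Q(Period 1) = 305.81×3 + 13129.09×2 + 96.48×12 + 364.19×12 = 917.43 + 26258.18 + 1157.76 + 4370.28 = 32703.65
ΣP(Period 0)Q(Period 1) = 375.34×3 + 10105.56×2 + 84.51×12 + 500.40×12 = 1126.02 + 20211.12 + 1014.12 + 6004.8 = 28356.06
P = 32703.65 / 28356.06 × 100 = 115.3321
Fisher = √(L × P) = √(116.0907 × 115.3321) = 115.7108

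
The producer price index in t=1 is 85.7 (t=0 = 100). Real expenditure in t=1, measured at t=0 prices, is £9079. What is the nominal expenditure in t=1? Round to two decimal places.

7780.70

Nominal = Real × (Index/100) = 9079 × (85.7/100)
        = 9079 × 0.857 = 7780.7030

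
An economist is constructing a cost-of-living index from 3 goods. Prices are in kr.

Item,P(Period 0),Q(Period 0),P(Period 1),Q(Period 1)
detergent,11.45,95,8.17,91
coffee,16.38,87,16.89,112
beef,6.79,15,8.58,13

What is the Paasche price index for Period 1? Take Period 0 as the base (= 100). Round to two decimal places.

92.64

Paasche price index uses current-period quantities as weights.
ΣP(Period 1)·Q(Period 1) = 8.17×91 + 16.89×112 + 8.58×13 = 743.47 + 1891.68 + 111.54 = 2746.69
ΣP(Period 0)·Q(Period 1) = 11.45×91 + 16.38×112 + 6.79×13 = 1041.95 + 1834.56 + 88.27 = 2964.78
Index = 2746.69 / 2964.78 × 100 = 92.6440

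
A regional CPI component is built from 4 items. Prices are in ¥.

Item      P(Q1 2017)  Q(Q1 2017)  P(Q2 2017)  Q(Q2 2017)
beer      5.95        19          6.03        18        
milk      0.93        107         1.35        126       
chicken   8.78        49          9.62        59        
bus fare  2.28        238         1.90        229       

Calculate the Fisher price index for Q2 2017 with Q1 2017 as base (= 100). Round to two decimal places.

Laspeyres component (base-period weights):
ΣP(Q2 2017)Q(Q1 2017) = 6.03×19 + 1.35×107 + 9.62×49 + 1.90×238 = 114.57 + 144.45 + 471.38 + 452.2 = 1182.6
ΣP(Q1 2017)Q(Q1 2017) = 5.95×19 + 0.93×107 + 8.78×49 + 2.28×238 = 113.05 + 99.51 + 430.22 + 542.64 = 1185.42
L = 1182.6 / 1185.42 × 100 = 99.7621
Paasche component (current-period weights):
ΣP(Q2 2017)Q(Q2 2017) = 6.03×18 + 1.35×126 + 9.62×59 + 1.90×229 = 108.54 + 170.1 + 567.58 + 435.1 = 1281.32
ΣP(Q1 2017)Q(Q2 2017) = 5.95×18 + 0.93×126 + 8.78×59 + 2.28×229 = 107.1 + 117.18 + 518.02 + 522.12 = 1264.42
P = 1281.32 / 1264.42 × 100 = 101.3366
Fisher = √(L × P) = √(99.7621 × 101.3366) = 100.5463

100.55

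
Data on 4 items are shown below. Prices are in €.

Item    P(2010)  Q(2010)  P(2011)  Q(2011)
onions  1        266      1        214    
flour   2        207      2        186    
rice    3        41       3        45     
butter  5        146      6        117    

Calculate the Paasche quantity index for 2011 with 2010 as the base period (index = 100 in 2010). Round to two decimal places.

Paasche quantity index uses current-period prices as weights.
ΣP(2011)·Q(2011) = 1×214 + 2×186 + 3×45 + 6×117 = 214 + 372 + 135 + 702 = 1423
ΣP(2011)·Q(2010) = 1×266 + 2×207 + 3×41 + 6×146 = 266 + 414 + 123 + 876 = 1679
Index = 1423 / 1679 × 100 = 84.7528

84.75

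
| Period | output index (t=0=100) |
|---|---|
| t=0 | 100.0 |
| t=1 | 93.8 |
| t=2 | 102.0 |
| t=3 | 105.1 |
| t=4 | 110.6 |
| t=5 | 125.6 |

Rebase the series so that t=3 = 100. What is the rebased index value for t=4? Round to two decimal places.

Rebased(t=4) = 110.6 / 105.1 × 100 = 105.2331

105.23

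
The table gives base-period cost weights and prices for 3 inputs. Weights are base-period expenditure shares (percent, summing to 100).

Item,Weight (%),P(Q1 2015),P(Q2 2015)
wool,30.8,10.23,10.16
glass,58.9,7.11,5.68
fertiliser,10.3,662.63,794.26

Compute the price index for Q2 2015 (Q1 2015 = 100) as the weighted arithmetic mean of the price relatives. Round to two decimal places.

89.99

wool: 30.8 × (10.16/10.23) = 30.8 × 0.993157 = 30.5892
glass: 58.9 × (5.68/7.11) = 58.9 × 0.798875 = 47.0537
fertiliser: 10.3 × (794.26/662.63) = 10.3 × 1.198648 = 12.3461
Index = Σ wᵢ·(p₁ᵢ/p₀ᵢ) = 30.5892 + 47.0537 + 12.3461 = 89.9890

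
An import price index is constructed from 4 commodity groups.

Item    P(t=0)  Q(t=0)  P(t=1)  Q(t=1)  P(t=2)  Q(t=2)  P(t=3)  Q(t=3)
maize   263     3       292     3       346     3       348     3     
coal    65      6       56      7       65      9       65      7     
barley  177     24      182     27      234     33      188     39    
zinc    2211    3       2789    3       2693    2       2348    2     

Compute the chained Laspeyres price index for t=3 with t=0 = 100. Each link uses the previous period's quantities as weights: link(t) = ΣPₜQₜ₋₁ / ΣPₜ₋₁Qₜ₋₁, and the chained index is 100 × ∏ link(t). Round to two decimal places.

107.43

Link t=0→t=1:
ΣP(t=1)Q(t=0) = 292×3 + 56×6 + 182×24 + 2789×3 = 876 + 336 + 4368 + 8367 = 13947
ΣP(t=0)Q(t=0) = 263×3 + 65×6 + 177×24 + 2211×3 = 789 + 390 + 4248 + 6633 = 12060
link = 13947/12060 = 1.156468
Link t=1→t=2:
ΣP(t=2)Q(t=1) = 346×3 + 65×7 + 234×27 + 2693×3 = 1038 + 455 + 6318 + 8079 = 15890
ΣP(t=1)Q(t=1) = 292×3 + 56×7 + 182×27 + 2789×3 = 876 + 392 + 4914 + 8367 = 14549
link = 15890/14549 = 1.092171
Link t=2→t=3:
ΣP(t=3)Q(t=2) = 348×3 + 65×9 + 188×33 + 2348×2 = 1044 + 585 + 6204 + 4696 = 12529
ΣP(t=2)Q(t=2) = 346×3 + 65×9 + 234×33 + 2693×2 = 1038 + 585 + 7722 + 5386 = 14731
link = 12529/14731 = 0.850519
Chained index = 100 × 1.156468 × 1.092171 × 0.850519 = 107.4258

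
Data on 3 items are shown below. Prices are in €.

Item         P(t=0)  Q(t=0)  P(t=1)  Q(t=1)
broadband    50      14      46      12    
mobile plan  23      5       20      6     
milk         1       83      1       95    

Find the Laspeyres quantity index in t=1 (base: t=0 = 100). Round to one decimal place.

92.8

Laspeyres quantity index uses base-period prices as weights.
ΣP(t=0)·Q(t=1) = 50×12 + 23×6 + 1×95 = 600 + 138 + 95 = 833
ΣP(t=0)·Q(t=0) = 50×14 + 23×5 + 1×83 = 700 + 115 + 83 = 898
Index = 833 / 898 × 100 = 92.7617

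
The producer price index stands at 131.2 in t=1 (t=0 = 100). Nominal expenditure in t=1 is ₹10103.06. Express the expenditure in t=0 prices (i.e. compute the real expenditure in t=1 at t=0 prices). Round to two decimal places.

Real = Nominal ÷ (Index/100) = 10103.06 ÷ (131.2/100)
     = 10103.06 ÷ 1.312 = 7700.5030

7700.50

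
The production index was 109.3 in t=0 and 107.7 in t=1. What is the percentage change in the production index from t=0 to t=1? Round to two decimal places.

Change = (107.7 − 109.3) / 109.3 × 100
       = -1.6 / 109.3 × 100 = -1.4639%

-1.46%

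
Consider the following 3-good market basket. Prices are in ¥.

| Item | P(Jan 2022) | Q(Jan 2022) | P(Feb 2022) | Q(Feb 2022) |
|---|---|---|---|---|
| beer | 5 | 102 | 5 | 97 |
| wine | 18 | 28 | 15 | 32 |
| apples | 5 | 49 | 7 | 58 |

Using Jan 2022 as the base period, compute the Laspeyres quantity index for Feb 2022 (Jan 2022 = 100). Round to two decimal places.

107.31

Laspeyres quantity index uses base-period prices as weights.
ΣP(Jan 2022)·Q(Feb 2022) = 5×97 + 18×32 + 5×58 = 485 + 576 + 290 = 1351
ΣP(Jan 2022)·Q(Jan 2022) = 5×102 + 18×28 + 5×49 = 510 + 504 + 245 = 1259
Index = 1351 / 1259 × 100 = 107.3074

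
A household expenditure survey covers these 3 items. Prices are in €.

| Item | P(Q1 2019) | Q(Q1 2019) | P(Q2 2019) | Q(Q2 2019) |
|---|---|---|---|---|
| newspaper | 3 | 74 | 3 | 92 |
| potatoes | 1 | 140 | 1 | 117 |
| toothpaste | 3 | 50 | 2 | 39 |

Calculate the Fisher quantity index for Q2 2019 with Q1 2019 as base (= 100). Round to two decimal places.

Laspeyres component (base-period weights):
ΣP(Q1 2019)Q(Q2 2019) = 3×92 + 1×117 + 3×39 = 276 + 117 + 117 = 510
ΣP(Q1 2019)Q(Q1 2019) = 3×74 + 1×140 + 3×50 = 222 + 140 + 150 = 512
L = 510 / 512 × 100 = 99.6094
Paasche component (current-period weights):
ΣP(Q2 2019)Q(Q2 2019) = 3×92 + 1×117 + 2×39 = 276 + 117 + 78 = 471
ΣP(Q2 2019)Q(Q1 2019) = 3×74 + 1×140 + 2×50 = 222 + 140 + 100 = 462
P = 471 / 462 × 100 = 101.9481
Fisher = √(L × P) = √(99.6094 × 101.9481) = 100.7719

100.77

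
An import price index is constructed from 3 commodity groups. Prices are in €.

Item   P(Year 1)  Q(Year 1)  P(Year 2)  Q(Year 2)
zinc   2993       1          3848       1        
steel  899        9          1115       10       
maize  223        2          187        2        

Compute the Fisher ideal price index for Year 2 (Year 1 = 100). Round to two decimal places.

Laspeyres component (base-period weights):
ΣP(Year 2)Q(Year 1) = 3848×1 + 1115×9 + 187×2 = 3848 + 10035 + 374 = 14257
ΣP(Year 1)Q(Year 1) = 2993×1 + 899×9 + 223×2 = 2993 + 8091 + 446 = 11530
L = 14257 / 11530 × 100 = 123.6513
Paasche component (current-period weights):
ΣP(Year 2)Q(Year 2) = 3848×1 + 1115×10 + 187×2 = 3848 + 11150 + 374 = 15372
ΣP(Year 1)Q(Year 2) = 2993×1 + 899×10 + 223×2 = 2993 + 8990 + 446 = 12429
P = 15372 / 12429 × 100 = 123.6785
Fisher = √(L × P) = √(123.6513 × 123.6785) = 123.6649

123.66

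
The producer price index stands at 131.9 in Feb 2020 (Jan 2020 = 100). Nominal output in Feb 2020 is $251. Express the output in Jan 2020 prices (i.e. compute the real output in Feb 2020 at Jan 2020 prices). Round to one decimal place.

Real = Nominal ÷ (Index/100) = 251 ÷ (131.9/100)
     = 251 ÷ 1.319 = 190.2957

190.3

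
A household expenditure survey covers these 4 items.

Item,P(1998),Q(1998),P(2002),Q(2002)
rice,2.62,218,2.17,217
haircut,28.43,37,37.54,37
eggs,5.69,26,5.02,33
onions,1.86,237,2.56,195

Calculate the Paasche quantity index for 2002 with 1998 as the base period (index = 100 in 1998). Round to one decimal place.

97.1

Paasche quantity index uses current-period prices as weights.
ΣP(2002)·Q(2002) = 2.17×217 + 37.54×37 + 5.02×33 + 2.56×195 = 470.89 + 1388.98 + 165.66 + 499.2 = 2524.73
ΣP(2002)·Q(1998) = 2.17×218 + 37.54×37 + 5.02×26 + 2.56×237 = 473.06 + 1388.98 + 130.52 + 606.72 = 2599.28
Index = 2524.73 / 2599.28 × 100 = 97.1319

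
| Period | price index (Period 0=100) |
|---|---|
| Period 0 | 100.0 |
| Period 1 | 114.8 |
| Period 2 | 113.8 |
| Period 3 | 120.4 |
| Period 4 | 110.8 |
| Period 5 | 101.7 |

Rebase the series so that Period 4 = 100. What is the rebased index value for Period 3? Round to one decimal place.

Rebased(Period 3) = 120.4 / 110.8 × 100 = 108.6643

108.7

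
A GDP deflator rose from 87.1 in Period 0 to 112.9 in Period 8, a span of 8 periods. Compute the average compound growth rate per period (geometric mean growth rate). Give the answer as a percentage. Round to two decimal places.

Growth factor = (112.9/87.1)^(1/8) = (1.296211)^(1/8) = 1.032962
Growth rate = 1.032962 − 1 = 0.032962 = 3.2962%

3.30%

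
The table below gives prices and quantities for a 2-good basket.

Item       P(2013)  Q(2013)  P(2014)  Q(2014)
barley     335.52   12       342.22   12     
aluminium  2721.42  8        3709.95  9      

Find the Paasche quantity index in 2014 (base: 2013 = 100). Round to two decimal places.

110.98

Paasche quantity index uses current-period prices as weights.
ΣP(2014)·Q(2014) = 342.22×12 + 3709.95×9 = 4106.64 + 33389.55 = 37496.19
ΣP(2014)·Q(2013) = 342.22×12 + 3709.95×8 = 4106.64 + 29679.6 = 33786.24
Index = 37496.19 / 33786.24 × 100 = 110.9807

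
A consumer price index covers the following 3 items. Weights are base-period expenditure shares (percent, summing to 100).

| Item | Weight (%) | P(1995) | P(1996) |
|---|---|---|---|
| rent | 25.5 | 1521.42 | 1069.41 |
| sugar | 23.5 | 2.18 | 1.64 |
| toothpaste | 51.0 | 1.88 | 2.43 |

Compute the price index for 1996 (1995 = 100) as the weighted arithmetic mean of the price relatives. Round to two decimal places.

101.52

rent: 25.5 × (1069.41/1521.42) = 25.5 × 0.702903 = 17.9240
sugar: 23.5 × (1.64/2.18) = 23.5 × 0.752294 = 17.6789
toothpaste: 51.0 × (2.43/1.88) = 51.0 × 1.292553 = 65.9202
Index = Σ wᵢ·(p₁ᵢ/p₀ᵢ) = 17.9240 + 17.6789 + 65.9202 = 101.5231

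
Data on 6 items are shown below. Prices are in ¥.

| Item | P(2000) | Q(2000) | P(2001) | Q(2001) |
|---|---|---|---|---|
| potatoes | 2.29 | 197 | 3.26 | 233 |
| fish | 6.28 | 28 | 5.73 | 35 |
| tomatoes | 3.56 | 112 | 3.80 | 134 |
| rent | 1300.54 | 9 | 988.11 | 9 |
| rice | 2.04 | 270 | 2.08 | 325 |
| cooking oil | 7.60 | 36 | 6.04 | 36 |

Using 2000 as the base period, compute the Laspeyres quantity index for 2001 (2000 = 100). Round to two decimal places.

Laspeyres quantity index uses base-period prices as weights.
ΣP(2000)·Q(2001) = 2.29×233 + 6.28×35 + 3.56×134 + 1300.54×9 + 2.04×325 + 7.60×36 = 533.57 + 219.8 + 477.04 + 11704.86 + 663 + 273.6 = 13871.87
ΣP(2000)·Q(2000) = 2.29×197 + 6.28×28 + 3.56×112 + 1300.54×9 + 2.04×270 + 7.60×36 = 451.13 + 175.84 + 398.72 + 11704.86 + 550.8 + 273.6 = 13554.95
Index = 13871.87 / 13554.95 × 100 = 102.3380

102.34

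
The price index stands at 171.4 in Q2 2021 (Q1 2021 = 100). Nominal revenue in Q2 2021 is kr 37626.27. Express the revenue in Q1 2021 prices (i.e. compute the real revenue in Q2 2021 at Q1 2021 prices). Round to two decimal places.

Real = Nominal ÷ (Index/100) = 37626.27 ÷ (171.4/100)
     = 37626.27 ÷ 1.714 = 21952.3162

21952.32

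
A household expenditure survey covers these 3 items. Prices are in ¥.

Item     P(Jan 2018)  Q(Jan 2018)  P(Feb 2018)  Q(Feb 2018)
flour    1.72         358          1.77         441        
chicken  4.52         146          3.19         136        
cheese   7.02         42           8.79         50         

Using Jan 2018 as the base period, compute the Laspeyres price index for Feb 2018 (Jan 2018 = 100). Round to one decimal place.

93.5

Laspeyres price index uses base-period quantities as weights.
ΣP(Feb 2018)·Q(Jan 2018) = 1.77×358 + 3.19×146 + 8.79×42 = 633.66 + 465.74 + 369.18 = 1468.58
ΣP(Jan 2018)·Q(Jan 2018) = 1.72×358 + 4.52×146 + 7.02×42 = 615.76 + 659.92 + 294.84 = 1570.52
Index = 1468.58 / 1570.52 × 100 = 93.5092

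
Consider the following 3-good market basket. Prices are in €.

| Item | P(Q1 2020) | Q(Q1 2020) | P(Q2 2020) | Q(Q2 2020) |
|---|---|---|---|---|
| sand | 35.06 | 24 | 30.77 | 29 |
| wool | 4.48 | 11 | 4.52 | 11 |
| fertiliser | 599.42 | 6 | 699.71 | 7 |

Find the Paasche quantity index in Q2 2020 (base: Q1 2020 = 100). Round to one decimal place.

117.1

Paasche quantity index uses current-period prices as weights.
ΣP(Q2 2020)·Q(Q2 2020) = 30.77×29 + 4.52×11 + 699.71×7 = 892.33 + 49.72 + 4897.97 = 5840.02
ΣP(Q2 2020)·Q(Q1 2020) = 30.77×24 + 4.52×11 + 699.71×6 = 738.48 + 49.72 + 4198.26 = 4986.46
Index = 5840.02 / 4986.46 × 100 = 117.1176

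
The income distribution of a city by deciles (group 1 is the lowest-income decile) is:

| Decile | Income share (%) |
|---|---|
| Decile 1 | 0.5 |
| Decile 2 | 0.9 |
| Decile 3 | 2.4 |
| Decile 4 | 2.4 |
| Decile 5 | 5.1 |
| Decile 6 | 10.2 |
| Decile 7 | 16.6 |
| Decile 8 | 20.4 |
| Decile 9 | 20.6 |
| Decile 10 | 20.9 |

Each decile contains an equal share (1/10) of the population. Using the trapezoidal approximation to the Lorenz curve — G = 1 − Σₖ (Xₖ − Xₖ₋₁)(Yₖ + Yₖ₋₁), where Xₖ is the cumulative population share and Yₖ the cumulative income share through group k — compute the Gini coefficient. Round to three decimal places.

0.459

Cumulative income shares Yₖ: 0.0050, 0.0140, 0.0380, 0.0620, 0.1130, 0.2150, 0.3810, 0.5850, 0.7910, 1.0000
Σ (Xₖ−Xₖ₋₁)(Yₖ+Yₖ₋₁) = (1/10)(0.0050+0.0000) + (1/10)(0.0140+0.0050) + (1/10)(0.0380+0.0140) + (1/10)(0.0620+0.0380) + (1/10)(0.1130+0.0620) + (1/10)(0.2150+0.1130) + (1/10)(0.3810+0.2150) + (1/10)(0.5850+0.3810) + (1/10)(0.7910+0.5850) + (1/10)(1.0000+0.7910)
  = 0.0005 + 0.0019 + 0.0052 + 0.0100 + 0.0175 + 0.0328 + 0.0596 + 0.0966 + 0.1376 + 0.1791 = 0.5408
G = 1 − 0.5408 = 0.4592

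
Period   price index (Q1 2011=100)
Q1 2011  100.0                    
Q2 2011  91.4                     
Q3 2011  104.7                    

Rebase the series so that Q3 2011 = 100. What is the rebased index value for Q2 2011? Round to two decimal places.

Rebased(Q2 2011) = 91.4 / 104.7 × 100 = 87.2970

87.30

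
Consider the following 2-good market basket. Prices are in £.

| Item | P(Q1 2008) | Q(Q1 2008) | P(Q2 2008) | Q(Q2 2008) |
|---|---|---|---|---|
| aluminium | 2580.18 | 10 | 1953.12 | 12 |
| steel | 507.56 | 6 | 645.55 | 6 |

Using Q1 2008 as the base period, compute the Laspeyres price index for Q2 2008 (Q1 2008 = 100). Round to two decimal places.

Laspeyres price index uses base-period quantities as weights.
ΣP(Q2 2008)·Q(Q1 2008) = 1953.12×10 + 645.55×6 = 19531.2 + 3873.3 = 23404.5
ΣP(Q1 2008)·Q(Q1 2008) = 2580.18×10 + 507.56×6 = 25801.8 + 3045.36 = 28847.16
Index = 23404.5 / 28847.16 × 100 = 81.1328

81.13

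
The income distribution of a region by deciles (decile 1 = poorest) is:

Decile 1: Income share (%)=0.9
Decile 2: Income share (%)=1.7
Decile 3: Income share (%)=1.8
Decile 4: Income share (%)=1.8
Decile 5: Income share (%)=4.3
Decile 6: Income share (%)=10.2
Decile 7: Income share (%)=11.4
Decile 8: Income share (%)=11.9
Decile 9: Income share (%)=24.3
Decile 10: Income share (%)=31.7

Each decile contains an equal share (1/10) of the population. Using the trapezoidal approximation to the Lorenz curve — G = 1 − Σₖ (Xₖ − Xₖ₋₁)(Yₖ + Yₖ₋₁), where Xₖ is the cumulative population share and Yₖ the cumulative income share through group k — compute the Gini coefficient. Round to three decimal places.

0.521

Cumulative income shares Yₖ: 0.0090, 0.0260, 0.0440, 0.0620, 0.1050, 0.2070, 0.3210, 0.4400, 0.6830, 1.0000
Σ (Xₖ−Xₖ₋₁)(Yₖ+Yₖ₋₁) = (1/10)(0.0090+0.0000) + (1/10)(0.0260+0.0090) + (1/10)(0.0440+0.0260) + (1/10)(0.0620+0.0440) + (1/10)(0.1050+0.0620) + (1/10)(0.2070+0.1050) + (1/10)(0.3210+0.2070) + (1/10)(0.4400+0.3210) + (1/10)(0.6830+0.4400) + (1/10)(1.0000+0.6830)
  = 0.0009 + 0.0035 + 0.0070 + 0.0106 + 0.0167 + 0.0312 + 0.0528 + 0.0761 + 0.1123 + 0.1683 = 0.4794
G = 1 − 0.4794 = 0.5206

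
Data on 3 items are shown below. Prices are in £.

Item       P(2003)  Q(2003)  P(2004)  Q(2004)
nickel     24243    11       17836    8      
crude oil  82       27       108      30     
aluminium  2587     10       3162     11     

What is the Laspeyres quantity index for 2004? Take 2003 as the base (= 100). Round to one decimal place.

76.3

Laspeyres quantity index uses base-period prices as weights.
ΣP(2003)·Q(2004) = 24243×8 + 82×30 + 2587×11 = 193944 + 2460 + 28457 = 224861
ΣP(2003)·Q(2003) = 24243×11 + 82×27 + 2587×10 = 266673 + 2214 + 25870 = 294757
Index = 224861 / 294757 × 100 = 76.2869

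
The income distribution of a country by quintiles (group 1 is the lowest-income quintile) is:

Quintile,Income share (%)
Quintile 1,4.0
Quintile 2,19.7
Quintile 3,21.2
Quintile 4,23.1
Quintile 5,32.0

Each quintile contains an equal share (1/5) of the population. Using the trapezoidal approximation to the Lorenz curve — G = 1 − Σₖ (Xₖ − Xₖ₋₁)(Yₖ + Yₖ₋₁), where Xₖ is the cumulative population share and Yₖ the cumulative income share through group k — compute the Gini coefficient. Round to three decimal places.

Cumulative income shares Yₖ: 0.0400, 0.2370, 0.4490, 0.6800, 1.0000
Σ (Xₖ−Xₖ₋₁)(Yₖ+Yₖ₋₁) = (1/5)(0.0400+0.0000) + (1/5)(0.2370+0.0400) + (1/5)(0.4490+0.2370) + (1/5)(0.6800+0.4490) + (1/5)(1.0000+0.6800)
  = 0.0080 + 0.0554 + 0.1372 + 0.2258 + 0.3360 = 0.7624
G = 1 − 0.7624 = 0.2376

0.238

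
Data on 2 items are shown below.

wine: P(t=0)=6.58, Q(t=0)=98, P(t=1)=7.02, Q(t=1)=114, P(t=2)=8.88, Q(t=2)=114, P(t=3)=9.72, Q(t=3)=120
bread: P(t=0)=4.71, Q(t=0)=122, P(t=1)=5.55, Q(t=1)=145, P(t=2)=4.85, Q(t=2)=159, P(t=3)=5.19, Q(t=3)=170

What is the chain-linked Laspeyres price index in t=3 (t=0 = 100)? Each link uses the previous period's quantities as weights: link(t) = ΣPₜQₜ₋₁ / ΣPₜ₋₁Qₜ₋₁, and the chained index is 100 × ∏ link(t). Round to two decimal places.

129.70

Link t=0→t=1:
ΣP(t=1)Q(t=0) = 7.02×98 + 5.55×122 = 687.96 + 677.1 = 1365.06
ΣP(t=0)Q(t=0) = 6.58×98 + 4.71×122 = 644.84 + 574.62 = 1219.46
link = 1365.06/1219.46 = 1.119397
Link t=1→t=2:
ΣP(t=2)Q(t=1) = 8.88×114 + 4.85×145 = 1012.32 + 703.25 = 1715.57
ΣP(t=1)Q(t=1) = 7.02×114 + 5.55×145 = 800.28 + 804.75 = 1605.03
link = 1715.57/1605.03 = 1.068871
Link t=2→t=3:
ΣP(t=3)Q(t=2) = 9.72×114 + 5.19×159 = 1108.08 + 825.21 = 1933.29
ΣP(t=2)Q(t=2) = 8.88×114 + 4.85×159 = 1012.32 + 771.15 = 1783.47
link = 1933.29/1783.47 = 1.084005
Chained index = 100 × 1.119397 × 1.068871 × 1.084005 = 129.7002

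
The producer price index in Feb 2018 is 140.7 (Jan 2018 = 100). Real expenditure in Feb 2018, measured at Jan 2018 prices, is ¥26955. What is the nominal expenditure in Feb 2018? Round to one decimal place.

37925.7

Nominal = Real × (Index/100) = 26955 × (140.7/100)
        = 26955 × 1.407 = 37925.6850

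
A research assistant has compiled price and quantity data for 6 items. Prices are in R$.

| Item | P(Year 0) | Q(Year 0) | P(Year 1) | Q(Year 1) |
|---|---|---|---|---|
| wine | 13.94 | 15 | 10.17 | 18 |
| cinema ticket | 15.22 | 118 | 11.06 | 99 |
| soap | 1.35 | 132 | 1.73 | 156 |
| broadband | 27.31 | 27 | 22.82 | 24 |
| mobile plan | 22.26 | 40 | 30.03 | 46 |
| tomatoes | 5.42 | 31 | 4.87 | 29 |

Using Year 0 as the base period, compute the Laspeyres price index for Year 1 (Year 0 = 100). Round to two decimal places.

91.84

Laspeyres price index uses base-period quantities as weights.
ΣP(Year 1)·Q(Year 0) = 10.17×15 + 11.06×118 + 1.73×132 + 22.82×27 + 30.03×40 + 4.87×31 = 152.55 + 1305.08 + 228.36 + 616.14 + 1201.2 + 150.97 = 3654.3
ΣP(Year 0)·Q(Year 0) = 13.94×15 + 15.22×118 + 1.35×132 + 27.31×27 + 22.26×40 + 5.42×31 = 209.1 + 1795.96 + 178.2 + 737.37 + 890.4 + 168.02 = 3979.05
Index = 3654.3 / 3979.05 × 100 = 91.8385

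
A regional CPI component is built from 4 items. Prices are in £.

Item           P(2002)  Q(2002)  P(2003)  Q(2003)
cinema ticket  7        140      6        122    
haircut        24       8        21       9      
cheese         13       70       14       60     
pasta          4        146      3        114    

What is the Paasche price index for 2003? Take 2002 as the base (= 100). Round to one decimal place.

Paasche price index uses current-period quantities as weights.
ΣP(2003)·Q(2003) = 6×122 + 21×9 + 14×60 + 3×114 = 732 + 189 + 840 + 342 = 2103
ΣP(2002)·Q(2003) = 7×122 + 24×9 + 13×60 + 4×114 = 854 + 216 + 780 + 456 = 2306
Index = 2103 / 2306 × 100 = 91.1969

91.2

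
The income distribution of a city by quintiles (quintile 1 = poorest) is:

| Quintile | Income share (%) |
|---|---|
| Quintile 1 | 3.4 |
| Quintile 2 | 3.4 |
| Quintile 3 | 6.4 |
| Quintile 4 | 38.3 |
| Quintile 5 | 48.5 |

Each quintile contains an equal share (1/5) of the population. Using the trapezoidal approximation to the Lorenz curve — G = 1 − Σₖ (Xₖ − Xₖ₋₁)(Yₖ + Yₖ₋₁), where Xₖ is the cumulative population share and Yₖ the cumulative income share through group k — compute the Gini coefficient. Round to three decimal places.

0.500

Cumulative income shares Yₖ: 0.0340, 0.0680, 0.1320, 0.5150, 1.0000
Σ (Xₖ−Xₖ₋₁)(Yₖ+Yₖ₋₁) = (1/5)(0.0340+0.0000) + (1/5)(0.0680+0.0340) + (1/5)(0.1320+0.0680) + (1/5)(0.5150+0.1320) + (1/5)(1.0000+0.5150)
  = 0.0068 + 0.0204 + 0.0400 + 0.1294 + 0.3030 = 0.4996
G = 1 − 0.4996 = 0.5004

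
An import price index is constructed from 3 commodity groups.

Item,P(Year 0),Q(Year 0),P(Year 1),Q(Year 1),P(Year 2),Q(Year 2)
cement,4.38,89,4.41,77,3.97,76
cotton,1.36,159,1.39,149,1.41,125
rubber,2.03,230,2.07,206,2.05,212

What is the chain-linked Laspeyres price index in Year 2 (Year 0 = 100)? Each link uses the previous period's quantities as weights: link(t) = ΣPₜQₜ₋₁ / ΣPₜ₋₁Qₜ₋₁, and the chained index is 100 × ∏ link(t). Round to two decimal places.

Link Year 0→Year 1:
ΣP(Year 1)Q(Year 0) = 4.41×89 + 1.39×159 + 2.07×230 = 392.49 + 221.01 + 476.1 = 1089.6
ΣP(Year 0)Q(Year 0) = 4.38×89 + 1.36×159 + 2.03×230 = 389.82 + 216.24 + 466.9 = 1072.96
link = 1089.6/1072.96 = 1.015508
Link Year 1→Year 2:
ΣP(Year 2)Q(Year 1) = 3.97×77 + 1.41×149 + 2.05×206 = 305.69 + 210.09 + 422.3 = 938.08
ΣP(Year 1)Q(Year 1) = 4.41×77 + 1.39×149 + 2.07×206 = 339.57 + 207.11 + 426.42 = 973.1
link = 938.08/973.1 = 0.964012
Chained index = 100 × 1.015508 × 0.964012 = 97.8962

97.90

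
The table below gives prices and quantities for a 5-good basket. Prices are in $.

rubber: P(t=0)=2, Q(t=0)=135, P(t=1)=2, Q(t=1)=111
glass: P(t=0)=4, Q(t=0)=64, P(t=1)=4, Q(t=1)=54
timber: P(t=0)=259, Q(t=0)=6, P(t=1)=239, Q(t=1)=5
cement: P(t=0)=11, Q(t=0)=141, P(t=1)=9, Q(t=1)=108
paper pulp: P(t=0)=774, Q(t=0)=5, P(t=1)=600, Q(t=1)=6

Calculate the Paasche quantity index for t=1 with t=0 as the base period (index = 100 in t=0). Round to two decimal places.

99.61

Paasche quantity index uses current-period prices as weights.
ΣP(t=1)·Q(t=1) = 2×111 + 4×54 + 239×5 + 9×108 + 600×6 = 222 + 216 + 1195 + 972 + 3600 = 6205
ΣP(t=1)·Q(t=0) = 2×135 + 4×64 + 239×6 + 9×141 + 600×5 = 270 + 256 + 1434 + 1269 + 3000 = 6229
Index = 6205 / 6229 × 100 = 99.6147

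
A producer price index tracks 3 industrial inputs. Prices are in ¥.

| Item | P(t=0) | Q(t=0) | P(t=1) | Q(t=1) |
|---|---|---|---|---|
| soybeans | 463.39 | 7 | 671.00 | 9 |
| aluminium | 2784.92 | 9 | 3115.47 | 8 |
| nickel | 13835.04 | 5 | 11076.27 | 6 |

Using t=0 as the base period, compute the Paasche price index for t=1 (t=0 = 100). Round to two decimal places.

Paasche price index uses current-period quantities as weights.
ΣP(t=1)·Q(t=1) = 671.00×9 + 3115.47×8 + 11076.27×6 = 6039 + 24923.76 + 66457.62 = 97420.38
ΣP(t=0)·Q(t=1) = 463.39×9 + 2784.92×8 + 13835.04×6 = 4170.51 + 22279.36 + 83010.24 = 109460.11
Index = 97420.38 / 109460.11 × 100 = 89.0008

89.00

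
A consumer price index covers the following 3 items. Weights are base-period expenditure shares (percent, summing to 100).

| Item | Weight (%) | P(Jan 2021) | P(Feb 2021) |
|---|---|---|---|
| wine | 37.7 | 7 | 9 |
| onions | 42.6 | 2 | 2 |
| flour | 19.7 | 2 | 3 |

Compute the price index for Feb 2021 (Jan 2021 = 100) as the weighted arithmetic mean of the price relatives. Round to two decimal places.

120.62

wine: 37.7 × (9/7) = 37.7 × 1.285714 = 48.4714
onions: 42.6 × (2/2) = 42.6 × 1.000000 = 42.6000
flour: 19.7 × (3/2) = 19.7 × 1.500000 = 29.5500
Index = Σ wᵢ·(p₁ᵢ/p₀ᵢ) = 48.4714 + 42.6000 + 29.5500 = 120.6214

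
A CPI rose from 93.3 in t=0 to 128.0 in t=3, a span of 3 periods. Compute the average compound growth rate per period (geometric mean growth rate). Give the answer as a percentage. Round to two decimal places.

11.12%

Growth factor = (128.0/93.3)^(1/3) = (1.371919)^(1/3) = 1.111159
Growth rate = 1.111159 − 1 = 0.111159 = 11.1159%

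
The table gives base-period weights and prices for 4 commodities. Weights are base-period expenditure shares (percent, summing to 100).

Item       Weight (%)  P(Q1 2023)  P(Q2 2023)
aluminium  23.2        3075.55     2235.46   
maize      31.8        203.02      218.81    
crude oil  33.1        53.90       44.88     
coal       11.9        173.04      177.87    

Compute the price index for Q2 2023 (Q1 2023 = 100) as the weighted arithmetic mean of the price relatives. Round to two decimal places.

aluminium: 23.2 × (2235.46/3075.55) = 23.2 × 0.726849 = 16.8629
maize: 31.8 × (218.81/203.02) = 31.8 × 1.077776 = 34.2733
crude oil: 33.1 × (44.88/53.90) = 33.1 × 0.832653 = 27.5608
coal: 11.9 × (177.87/173.04) = 11.9 × 1.027913 = 12.2322
Index = Σ wᵢ·(p₁ᵢ/p₀ᵢ) = 16.8629 + 34.2733 + 27.5608 + 12.2322 = 90.9291

90.93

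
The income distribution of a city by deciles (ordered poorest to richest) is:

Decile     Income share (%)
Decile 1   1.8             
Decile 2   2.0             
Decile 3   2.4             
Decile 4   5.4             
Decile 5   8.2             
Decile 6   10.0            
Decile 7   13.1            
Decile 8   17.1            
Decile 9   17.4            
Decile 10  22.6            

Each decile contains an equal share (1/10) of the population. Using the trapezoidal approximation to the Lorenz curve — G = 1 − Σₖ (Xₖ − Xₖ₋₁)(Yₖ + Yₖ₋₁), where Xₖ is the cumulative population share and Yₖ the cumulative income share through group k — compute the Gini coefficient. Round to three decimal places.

Cumulative income shares Yₖ: 0.0180, 0.0380, 0.0620, 0.1160, 0.1980, 0.2980, 0.4290, 0.6000, 0.7740, 1.0000
Σ (Xₖ−Xₖ₋₁)(Yₖ+Yₖ₋₁) = (1/10)(0.0180+0.0000) + (1/10)(0.0380+0.0180) + (1/10)(0.0620+0.0380) + (1/10)(0.1160+0.0620) + (1/10)(0.1980+0.1160) + (1/10)(0.2980+0.1980) + (1/10)(0.4290+0.2980) + (1/10)(0.6000+0.4290) + (1/10)(0.7740+0.6000) + (1/10)(1.0000+0.7740)
  = 0.0018 + 0.0056 + 0.0100 + 0.0178 + 0.0314 + 0.0496 + 0.0727 + 0.1029 + 0.1374 + 0.1774 = 0.6066
G = 1 − 0.6066 = 0.3934

0.393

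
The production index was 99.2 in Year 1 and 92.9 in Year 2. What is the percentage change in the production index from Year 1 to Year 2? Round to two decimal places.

Change = (92.9 − 99.2) / 99.2 × 100
       = -6.3 / 99.2 × 100 = -6.3508%

-6.35%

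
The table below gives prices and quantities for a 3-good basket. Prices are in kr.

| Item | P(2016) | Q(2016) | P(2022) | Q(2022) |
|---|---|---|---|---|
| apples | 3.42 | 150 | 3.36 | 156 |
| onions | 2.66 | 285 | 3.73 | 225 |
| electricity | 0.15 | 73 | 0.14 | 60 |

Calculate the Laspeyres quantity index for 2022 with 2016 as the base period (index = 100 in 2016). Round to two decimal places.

89.00

Laspeyres quantity index uses base-period prices as weights.
ΣP(2016)·Q(2022) = 3.42×156 + 2.66×225 + 0.15×60 = 533.52 + 598.5 + 9 = 1141.02
ΣP(2016)·Q(2016) = 3.42×150 + 2.66×285 + 0.15×73 = 513 + 758.1 + 10.95 = 1282.05
Index = 1141.02 / 1282.05 × 100 = 88.9996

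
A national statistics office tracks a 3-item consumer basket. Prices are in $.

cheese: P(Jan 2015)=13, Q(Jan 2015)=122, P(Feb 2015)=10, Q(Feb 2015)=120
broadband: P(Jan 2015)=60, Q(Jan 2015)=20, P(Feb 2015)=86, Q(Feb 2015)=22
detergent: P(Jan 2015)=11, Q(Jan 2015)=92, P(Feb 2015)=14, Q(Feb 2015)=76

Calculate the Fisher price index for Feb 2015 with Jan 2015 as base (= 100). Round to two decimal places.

111.58

Laspeyres component (base-period weights):
ΣP(Feb 2015)Q(Jan 2015) = 10×122 + 86×20 + 14×92 = 1220 + 1720 + 1288 = 4228
ΣP(Jan 2015)Q(Jan 2015) = 13×122 + 60×20 + 11×92 = 1586 + 1200 + 1012 = 3798
L = 4228 / 3798 × 100 = 111.3217
Paasche component (current-period weights):
ΣP(Feb 2015)Q(Feb 2015) = 10×120 + 86×22 + 14×76 = 1200 + 1892 + 1064 = 4156
ΣP(Jan 2015)Q(Feb 2015) = 13×120 + 60×22 + 11×76 = 1560 + 1320 + 836 = 3716
P = 4156 / 3716 × 100 = 111.8407
Fisher = √(L × P) = √(111.3217 × 111.8407) = 111.5809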